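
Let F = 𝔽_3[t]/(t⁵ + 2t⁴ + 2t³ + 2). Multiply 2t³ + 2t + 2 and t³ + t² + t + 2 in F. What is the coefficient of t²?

1

Multiply in 𝔽_3[t]: (2t³ + 2t + 2)·(t³ + t² + t + 2) = 2t⁶ + 2t⁵ + t⁴ + 2t³ + t² + 1.
Reduce using t⁵ ≡ t⁴ + t³ + 1 (mod t⁵ + 2t⁴ + 2t³ + 2).
Reduced: t⁴ + t² + 2t + 2.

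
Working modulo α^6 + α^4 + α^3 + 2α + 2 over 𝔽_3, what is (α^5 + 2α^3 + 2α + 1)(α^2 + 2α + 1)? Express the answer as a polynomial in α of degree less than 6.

Multiply in 𝔽_3[α]: (α^5 + 2α^3 + 2α + 1)·(α^2 + 2α + 1) = α^7 + 2α^6 + α^4 + α^3 + 2α^2 + α + 1.
Reduce using α^6 ≡ 2α^4 + 2α^3 + α + 1 (mod α^6 + α^4 + α^3 + 2α + 2).
Reduced: 2α^5 + α^4 + 2α^3 + α.

2α^5 + α^4 + 2α^3 + α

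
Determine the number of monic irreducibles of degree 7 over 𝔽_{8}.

299592

Gauss's count: N_{8}(7) = (1/7) Σ_{d|7} μ(7/d)·8^d.
Divisors of 7: 1, 7; μ(7/d) for each: -1, 1.
Σ = − 8^1 + 8^7 = 2097144.
N = 2097144/7 = 299592.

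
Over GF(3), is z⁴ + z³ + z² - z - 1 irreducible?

Yes

Write P(z) = z⁴ + z³ + z² - z - 1.
Check for roots in GF(3): P(0) = 2; P(1) = 1; P(2) = 1.
No roots, so no linear factors.
Monic irreducibles of degree 2 over GF(3): z² + 1, z² + z - 1, z² - z - 1.
None of them divide P (all give nonzero remainder).
No irreducible factor of degree ≤ 2 exists, so P is irreducible over GF(3).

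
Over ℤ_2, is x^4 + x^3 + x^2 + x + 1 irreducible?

Write P(x) = x^4 + x^3 + x^2 + x + 1.
Check for roots in ℤ_2: P(0) = 1; P(1) = 1.
No roots, so no linear factors.
Monic irreducibles of degree 2 over GF(2): x^2 + x + 1.
None of them divide P (all give nonzero remainder).
No irreducible factor of degree ≤ 2 exists, so P is irreducible over GF(2).

Yes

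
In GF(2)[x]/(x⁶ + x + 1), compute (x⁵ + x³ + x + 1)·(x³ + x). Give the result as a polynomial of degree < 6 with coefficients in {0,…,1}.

Multiply in GF(2)[x]: (x⁵ + x³ + x + 1)·(x³ + x) = x⁸ + x³ + x² + x.
Reduce using x⁶ ≡ x + 1 (mod x⁶ + x + 1).
Reduced: x.

x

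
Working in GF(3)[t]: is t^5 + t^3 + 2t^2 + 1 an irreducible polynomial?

Yes

Write f(t) = t^5 + t^3 + 2t^2 + 1.
Check for roots in GF(3): f(0) = 1; f(1) = 2; f(2) = 1.
No roots, so no linear factors.
Monic irreducibles of degree 2 over GF(3): t^2 + 1, t^2 + t + 2, t^2 + 2t + 2.
None of them divide f (all give nonzero remainder).
No irreducible factor of degree ≤ 2 exists, so f is irreducible over GF(3).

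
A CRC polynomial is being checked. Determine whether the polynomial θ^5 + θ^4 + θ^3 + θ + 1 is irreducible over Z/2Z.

Yes

Write P(θ) = θ^5 + θ^4 + θ^3 + θ + 1.
Check for roots in Z/2Z: P(0) = 1; P(1) = 1.
No roots, so no linear factors.
Monic irreducibles of degree 2 over GF(2): θ^2 + θ + 1.
None of them divide P (all give nonzero remainder).
No irreducible factor of degree ≤ 2 exists, so P is irreducible over GF(2).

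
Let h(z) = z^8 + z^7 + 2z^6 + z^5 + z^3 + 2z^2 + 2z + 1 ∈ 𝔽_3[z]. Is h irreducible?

Yes

Check for roots in 𝔽_3: h(0) = 1; h(1) = 2; h(2) = 1.
No roots, so no linear factors.
Monic irreducibles of degree 2 over GF(3): z^2 + 1, z^2 + z + 2, z^2 + 2z + 2.
None of them divide h (all give nonzero remainder).
Degree-3 irreducible divisors: test the 8 monic irreducibles of degree 3 over GF(3).
None of them divide h (all give nonzero remainder).
Degree-4 irreducible divisors: test the 18 monic irreducibles of degree 4 over GF(3).
None of them divide h (all give nonzero remainder).
No irreducible factor of degree ≤ 4 exists, so h is irreducible over GF(3).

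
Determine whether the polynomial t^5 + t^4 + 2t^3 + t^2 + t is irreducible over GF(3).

No

Write m(t) = t^5 + t^4 + 2t^3 + t^2 + t.
Check for roots in GF(3): m(0) = 0 → root; m(1) = 0 → root; m(2) = 1.
m(0) = 0, so (t) divides m(t); m is reducible.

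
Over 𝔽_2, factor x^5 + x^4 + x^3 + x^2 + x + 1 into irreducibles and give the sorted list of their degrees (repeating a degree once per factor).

1, 2, 2

Write f(x) = x^5 + x^4 + x^3 + x^2 + x + 1.
Roots in 𝔽_2: f(0) = 1; f(1) = 0 → root.
Linear factors from roots: (x + 1).
Complete factorization: f(x) = (x + 1)·(x^2 + x + 1)^2.
Factor degrees with multiplicity: 1 + 2 + 2 = 5.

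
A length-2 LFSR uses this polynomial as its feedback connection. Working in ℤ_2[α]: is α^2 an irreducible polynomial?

Write P(α) = α^2.
Check for roots in ℤ_2: P(0) = 0 → root; P(1) = 1.
P(0) = 0, so (α) divides P(α); P is reducible.

No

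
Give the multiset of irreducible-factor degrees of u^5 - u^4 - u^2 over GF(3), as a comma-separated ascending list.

Write h(u) = u^5 - u^4 - u^2.
Roots in GF(3): h(0) = 0 → root; h(1) = 2; h(2) = 0 → root.
Linear factors from roots: (u), (u + 1).
Complete factorization: h(u) = (u + 1)·(u)^2·(u^2 + u - 1).
Factor degrees with multiplicity: 1 + 1 + 1 + 2 = 5.

1, 1, 1, 2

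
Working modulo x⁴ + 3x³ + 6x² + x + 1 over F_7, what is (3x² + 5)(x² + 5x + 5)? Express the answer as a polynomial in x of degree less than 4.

Multiply in F_7[x]: (3x² + 5)·(x² + 5x + 5) = 3x⁴ + x³ + 6x² + 4x + 4.
Reduce using x⁴ ≡ 4x³ + x² + 6x + 6 (mod x⁴ + 3x³ + 6x² + x + 1).
Reduced: 6x³ + 2x² + x + 1.

6x^3 + 2x^2 + x + 1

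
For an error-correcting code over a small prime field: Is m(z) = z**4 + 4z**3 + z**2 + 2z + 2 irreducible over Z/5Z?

Check for roots in Z/5Z: m(0) = 2; m(1) = 0 → root; m(2) = 3; m(3) = 1; m(4) = 3.
m(1) = 0, so (z − 1) divides m(z); m is reducible.

No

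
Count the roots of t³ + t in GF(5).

3

Write f(t) = t³ + t.
Evaluate at each of the 5 elements of GF(5):
f(0) = 0 → root; f(1) = 2; f(2) = 0 → root; f(3) = 0 → root; f(4) = 3.
Roots: {0, 2, 3}.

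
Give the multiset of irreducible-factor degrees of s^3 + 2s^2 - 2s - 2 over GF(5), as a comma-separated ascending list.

1, 2

Write h(s) = s^3 + 2s^2 - 2s - 2.
Roots in GF(5): h(0) = 3; h(1) = 4; h(2) = 0 → root; h(3) = 2; h(4) = 1.
Linear factors from roots: (s - 2).
Complete factorization: h(s) = (s - 2)·(s^2 - s + 1).
Factor degrees with multiplicity: 1 + 2 = 3.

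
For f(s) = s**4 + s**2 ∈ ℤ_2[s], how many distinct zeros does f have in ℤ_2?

Evaluate at each of the 2 elements of ℤ_2:
f(0) = 0 → root; f(1) = 0 → root.
Roots: {0, 1}.

2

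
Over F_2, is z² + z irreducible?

Write g(z) = z² + z.
Check for roots in F_2: g(0) = 0 → root; g(1) = 0 → root.
g(0) = 0, so (z) divides g(z); g is reducible.

No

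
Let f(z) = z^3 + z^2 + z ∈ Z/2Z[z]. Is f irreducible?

Check for roots in Z/2Z: f(0) = 0 → root; f(1) = 1.
f(0) = 0, so (z) divides f(z); f is reducible.

No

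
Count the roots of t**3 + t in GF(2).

2

Write P(t) = t**3 + t.
Evaluate at each of the 2 elements of GF(2):
P(0) = 0 → root; P(1) = 0 → root.
Roots: {0, 1}.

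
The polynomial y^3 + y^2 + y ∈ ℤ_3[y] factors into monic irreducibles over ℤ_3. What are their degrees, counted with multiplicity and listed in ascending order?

Write f(y) = y^3 + y^2 + y.
Roots in ℤ_3: f(0) = 0 → root; f(1) = 0 → root; f(2) = 2.
Linear factors from roots: (y), (y + 2).
Complete factorization: f(y) = (y)·(y + 2)^2.
Factor degrees with multiplicity: 1 + 1 + 1 = 3.

1, 1, 1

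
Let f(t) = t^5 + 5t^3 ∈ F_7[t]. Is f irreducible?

Check for roots in F_7: f(0) = 0 → root; f(1) = 6; f(2) = 2; f(3) = 0 → root; f(4) = 0 → root; f(5) = 5; f(6) = 1.
f(0) = 0, so (t) divides f(t); f is reducible.

No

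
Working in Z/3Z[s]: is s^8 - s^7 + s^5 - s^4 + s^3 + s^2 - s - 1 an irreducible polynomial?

No

Write m(s) = s^8 - s^7 + s^5 - s^4 + s^3 + s^2 - s - 1.
Check for roots in Z/3Z: m(0) = 2; m(1) = 0 → root; m(2) = 0 → root.
m(1) = 0, so (s − 1) divides m(s); m is reducible.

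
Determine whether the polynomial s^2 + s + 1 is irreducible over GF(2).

Yes

Write g(s) = s^2 + s + 1.
Check for roots in GF(2): g(0) = 1; g(1) = 1.
No roots. A degree-2 polynomial over a field with no linear factor is irreducible.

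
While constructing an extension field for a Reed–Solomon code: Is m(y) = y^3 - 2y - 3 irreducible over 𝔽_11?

Yes

Check each element of 𝔽_11 for a root: m(0)=8, m(1)=7, m(2)=1, m(3)=7, m(4)=9, m(5)=2, m(6)=3, m(7)=7, m(8)=9, m(9)=4, m(10)=9.
No roots. A degree-3 polynomial over a field with no linear factor is irreducible.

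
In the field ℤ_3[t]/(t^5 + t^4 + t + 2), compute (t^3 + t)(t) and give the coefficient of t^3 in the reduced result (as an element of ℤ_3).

Multiply in ℤ_3[t]: (t^3 + t)·(t) = t^4 + t^2.
Reduced: t^4 + t^2.

0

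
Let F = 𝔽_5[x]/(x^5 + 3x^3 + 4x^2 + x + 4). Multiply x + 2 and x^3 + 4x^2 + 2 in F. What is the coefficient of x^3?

1

Multiply in 𝔽_5[x]: (x + 2)·(x^3 + 4x^2 + 2) = x^4 + x^3 + 3x^2 + 2x + 4.
Reduced: x^4 + x^3 + 3x^2 + 2x + 4.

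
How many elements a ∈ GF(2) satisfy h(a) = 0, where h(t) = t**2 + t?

2

Evaluate at each of the 2 elements of GF(2):
h(0) = 0 → root; h(1) = 0 → root.
Roots: {0, 1}.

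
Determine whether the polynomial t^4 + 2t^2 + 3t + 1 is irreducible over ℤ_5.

Yes

Write P(t) = t^4 + 2t^2 + 3t + 1.
Check for roots in ℤ_5: P(0) = 1; P(1) = 2; P(2) = 1; P(3) = 4; P(4) = 1.
No roots, so no linear factors.
Degree-2 irreducible divisors: test the 10 monic irreducibles of degree 2 over GF(5).
None of them divide P (all give nonzero remainder).
No irreducible factor of degree ≤ 2 exists, so P is irreducible over GF(5).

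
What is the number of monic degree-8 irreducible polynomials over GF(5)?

The number of monic irreducibles of degree 8 over GF(5) is (1/8)·Σ_{d∣8} μ(8/d) 5^d.
Divisors of 8: 1, 2, 4, 8; μ(8/d) for each: 0, 0, -1, 1.
Σ = − 5^4 + 5^8 = 390000.
N = 390000/8 = 48750.

48750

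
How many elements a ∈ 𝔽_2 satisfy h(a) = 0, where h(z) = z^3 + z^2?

2

Evaluate at each of the 2 elements of 𝔽_2:
h(0) = 0 → root; h(1) = 0 → root.
Roots: {0, 1}.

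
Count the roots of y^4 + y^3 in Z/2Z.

Write f(y) = y^4 + y^3.
Evaluate at each of the 2 elements of Z/2Z:
f(0) = 0 → root; f(1) = 0 → root.
Roots: {0, 1}.

2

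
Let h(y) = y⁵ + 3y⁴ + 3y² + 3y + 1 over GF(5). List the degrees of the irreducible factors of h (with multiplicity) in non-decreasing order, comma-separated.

5

Roots in GF(5): h(0) = 1; h(1) = 1; h(2) = 4; h(3) = 3; h(4) = 3.
Complete factorization: h(y) = (y⁵ + 3y⁴ + 3y² + 3y + 1).
Factor degrees with multiplicity: 5 = 5.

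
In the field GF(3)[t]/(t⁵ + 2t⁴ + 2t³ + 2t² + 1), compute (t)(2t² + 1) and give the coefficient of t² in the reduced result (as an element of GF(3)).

Multiply in GF(3)[t]: (t)·(2t² + 1) = 2t³ + t.
Reduced: 2t³ + t.

0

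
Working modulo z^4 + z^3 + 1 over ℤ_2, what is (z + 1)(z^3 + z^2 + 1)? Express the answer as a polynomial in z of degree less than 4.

z^3 + z^2 + z

Multiply in ℤ_2[z]: (z + 1)·(z^3 + z^2 + 1) = z^4 + z^2 + z + 1.
Reduce using z^4 ≡ z^3 + 1 (mod z^4 + z^3 + 1).
Reduced: z^3 + z^2 + z.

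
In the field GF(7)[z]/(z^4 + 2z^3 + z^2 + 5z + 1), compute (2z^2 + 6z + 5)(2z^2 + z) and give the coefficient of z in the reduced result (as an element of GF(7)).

Multiply in GF(7)[z]: (2z^2 + 6z + 5)·(2z^2 + z) = 4z^4 + 2z^2 + 5z.
Reduce using z^4 ≡ 5z^3 + 6z^2 + 2z + 6 (mod z^4 + 2z^3 + z^2 + 5z + 1).
Reduced: 6z^3 + 5z^2 + 6z + 3.

6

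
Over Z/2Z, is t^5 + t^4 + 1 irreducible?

No

Write P(t) = t^5 + t^4 + 1.
Check for roots in Z/2Z: P(0) = 1; P(1) = 1.
No roots, so no linear factors.
Monic irreducibles of degree 2 over GF(2): t^2 + t + 1.
t^2 + t + 1 divides P: P(t) = (t^2 + t + 1)·(t^3 + t + 1).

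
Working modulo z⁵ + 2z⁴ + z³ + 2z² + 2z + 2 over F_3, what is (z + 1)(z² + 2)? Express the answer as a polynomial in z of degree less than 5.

Multiply in F_3[z]: (z + 1)·(z² + 2) = z³ + z² + 2z + 2.
Reduced: z³ + z² + 2z + 2.

z^3 + z^2 + 2z + 2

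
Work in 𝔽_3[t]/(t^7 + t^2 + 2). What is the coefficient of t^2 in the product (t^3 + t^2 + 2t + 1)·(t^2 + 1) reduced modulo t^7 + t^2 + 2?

2

Multiply in 𝔽_3[t]: (t^3 + t^2 + 2t + 1)·(t^2 + 1) = t^5 + t^4 + 2t^2 + 2t + 1.
Reduced: t^5 + t^4 + 2t^2 + 2t + 1.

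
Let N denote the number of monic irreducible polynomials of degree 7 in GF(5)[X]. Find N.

Gauss's count: N_{5}(7) = (1/7) Σ_{d|7} μ(7/d)·5^d.
Divisors of 7: 1, 7; μ(7/d) for each: -1, 1.
Σ = − 5^1 + 5^7 = 78120.
N = 78120/7 = 11160.

11160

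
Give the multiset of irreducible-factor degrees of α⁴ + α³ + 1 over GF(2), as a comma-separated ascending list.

4

Write g(α) = α⁴ + α³ + 1.
Roots in GF(2): g(0) = 1; g(1) = 1.
Complete factorization: g(α) = (α⁴ + α³ + 1).
Factor degrees with multiplicity: 4 = 4.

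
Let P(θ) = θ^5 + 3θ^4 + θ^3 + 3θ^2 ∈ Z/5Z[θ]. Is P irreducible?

No

Check for roots in Z/5Z: P(0) = 0 → root; P(1) = 3; P(2) = 0 → root; P(3) = 0 → root; P(4) = 4.
P(0) = 0, so (θ) divides P(θ); P is reducible.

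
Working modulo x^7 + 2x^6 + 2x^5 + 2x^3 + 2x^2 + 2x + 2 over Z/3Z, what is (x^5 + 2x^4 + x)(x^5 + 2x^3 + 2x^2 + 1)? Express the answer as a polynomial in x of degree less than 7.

2x^5 + 2x^4 + x

Multiply in Z/3Z[x]: (x^5 + 2x^4 + x)·(x^5 + 2x^3 + 2x^2 + 1) = x^10 + 2x^9 + 2x^8 + 2x^6 + x^5 + x^4 + 2x^3 + x.
Reduce using x^7 ≡ x^6 + x^5 + x^3 + x^2 + x + 1 (mod x^7 + 2x^6 + 2x^5 + 2x^3 + 2x^2 + 2x + 2).
Reduced: 2x^5 + 2x^4 + x.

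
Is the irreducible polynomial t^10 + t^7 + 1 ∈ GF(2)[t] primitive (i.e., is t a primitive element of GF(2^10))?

Yes

Write f(t) = t^10 + t^7 + 1.
|GF(2^10)^×| = 2^10 − 1 = 1023. Prime factorization: 1023 = 3·11·31.
f is primitive ⇔ t has order 1023 in GF(2)[t]/(f), i.e. t^(1023/q) ≠ 1 for each prime q | 1023.
t^(341) mod f = t^8 + t^7 + t^3 + t^2 + t + 1.
t^(93) mod f = t^7 + t^3 + t^2 + t.
t^(33) mod f = t^9 + t^5 + t^3 + t^2 + t + 1.
None equal 1, so t has full order 1023; f is primitive.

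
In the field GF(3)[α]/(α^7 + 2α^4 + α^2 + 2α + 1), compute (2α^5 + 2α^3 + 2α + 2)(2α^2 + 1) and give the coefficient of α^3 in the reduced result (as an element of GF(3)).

Multiply in GF(3)[α]: (2α^5 + 2α^3 + 2α + 2)·(2α^2 + 1) = α^7 + α^2 + 2α + 2.
Reduce using α^7 ≡ α^4 + 2α^2 + α + 2 (mod α^7 + 2α^4 + α^2 + 2α + 1).
Reduced: α^4 + 1.

0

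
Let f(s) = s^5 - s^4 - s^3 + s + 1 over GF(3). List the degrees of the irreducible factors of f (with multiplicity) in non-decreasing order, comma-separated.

2, 3

Roots in GF(3): f(0) = 1; f(1) = 1; f(2) = 2.
Complete factorization: f(s) = (s^2 + 1)·(s^3 - s^2 + s + 1).
Factor degrees with multiplicity: 2 + 3 = 5.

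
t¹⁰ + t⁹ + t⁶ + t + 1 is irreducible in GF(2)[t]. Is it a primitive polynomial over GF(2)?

Write f(t) = t¹⁰ + t⁹ + t⁶ + t + 1.
|GF(2^10)^×| = 2^10 − 1 = 1023. Prime factorization: 1023 = 3·11·31.
f is primitive ⇔ t has order 1023 in GF(2)[t]/(f), i.e. t^(1023/q) ≠ 1 for each prime q | 1023.
t^(341) mod f = t⁹ + t⁶ + t⁵ + t⁴ + t.
t^(93) mod f = t⁹ + t⁶ + t⁵ + t⁴ + t³.
t^(33) mod f = t⁹ + t⁸ + t⁴ + 1.
None equal 1, so t has full order 1023; f is primitive.

Yes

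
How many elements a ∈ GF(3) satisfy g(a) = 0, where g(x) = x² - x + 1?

1

Evaluate at each of the 3 elements of GF(3):
g(0) = 1; g(1) = 1; g(2) = 0 → root.
Roots: {2}.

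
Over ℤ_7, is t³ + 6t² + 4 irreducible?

Yes

Write h(t) = t³ + 6t² + 4.
Check for roots in ℤ_7: h(0) = 4; h(1) = 4; h(2) = 1; h(3) = 1; h(4) = 3; h(5) = 6; h(6) = 2.
No roots. A degree-3 polynomial over a field with no linear factor is irreducible.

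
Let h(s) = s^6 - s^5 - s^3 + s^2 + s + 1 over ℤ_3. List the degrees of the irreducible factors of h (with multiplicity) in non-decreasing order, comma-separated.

Roots in ℤ_3: h(0) = 1; h(1) = 2; h(2) = 1.
Complete factorization: h(s) = (s^2 - s - 1)·(s^4 + s^2 - 1).
Factor degrees with multiplicity: 2 + 4 = 6.

2, 4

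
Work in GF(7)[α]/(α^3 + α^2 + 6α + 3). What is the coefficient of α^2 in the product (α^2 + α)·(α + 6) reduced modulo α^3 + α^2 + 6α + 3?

6

Multiply in GF(7)[α]: (α^2 + α)·(α + 6) = α^3 + 6α.
Reduce using α^3 ≡ 6α^2 + α + 4 (mod α^3 + α^2 + 6α + 3).
Reduced: 6α^2 + 4.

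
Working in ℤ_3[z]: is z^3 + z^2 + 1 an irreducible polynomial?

No

Write m(z) = z^3 + z^2 + 1.
Check for roots in ℤ_3: m(0) = 1; m(1) = 0 → root; m(2) = 1.
m(1) = 0, so (z − 1) divides m(z); m is reducible.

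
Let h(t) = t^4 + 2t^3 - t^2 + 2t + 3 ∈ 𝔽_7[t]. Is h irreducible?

Check for roots in 𝔽_7: h(0) = 3; h(1) = 0 → root; h(2) = 0 → root; h(3) = 2; h(4) = 1; h(5) = 2; h(6) = 6.
h(1) = 0, so (t − 1) divides h(t); h is reducible.

No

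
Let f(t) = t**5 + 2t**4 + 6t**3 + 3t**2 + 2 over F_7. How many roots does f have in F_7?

Evaluate at each of the 7 elements of F_7:
f(0) = 2; f(1) = 0 → root; f(2) = 0 → root; f(3) = 1; f(4) = 3; f(5) = 1; f(6) = 0 → root.
Roots: {1, 2, 6}.

3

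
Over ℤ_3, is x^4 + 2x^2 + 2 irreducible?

Write g(x) = x^4 + 2x^2 + 2.
Check for roots in ℤ_3: g(0) = 2; g(1) = 2; g(2) = 2.
No roots, so no linear factors.
Monic irreducibles of degree 2 over GF(3): x^2 + 1, x^2 + x + 2, x^2 + 2x + 2.
None of them divide g (all give nonzero remainder).
No irreducible factor of degree ≤ 2 exists, so g is irreducible over GF(3).

Yes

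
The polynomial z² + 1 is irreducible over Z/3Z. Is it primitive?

No

Write f(z) = z² + 1.
|GF(3^2)^×| = 3^2 − 1 = 8. Prime factorization: 8 = 2^3.
f is primitive ⇔ z has order 8 in GF(3)[z]/(f), i.e. z^(8/q) ≠ 1 for each prime q | 8.
z^(4) mod f = 1
Since z^(4) = 1, the order of z divides 4 < 8; not primitive.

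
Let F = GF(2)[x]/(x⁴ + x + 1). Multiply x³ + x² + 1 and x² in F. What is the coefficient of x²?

Multiply in GF(2)[x]: (x³ + x² + 1)·(x²) = x⁵ + x⁴ + x².
Reduce using x⁴ ≡ x + 1 (mod x⁴ + x + 1).
Reduced: 1.

0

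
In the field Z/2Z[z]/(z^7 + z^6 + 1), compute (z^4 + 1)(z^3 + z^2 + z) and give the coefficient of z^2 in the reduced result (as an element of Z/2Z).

1

Multiply in Z/2Z[z]: (z^4 + 1)·(z^3 + z^2 + z) = z^7 + z^6 + z^5 + z^3 + z^2 + z.
Reduce using z^7 ≡ z^6 + 1 (mod z^7 + z^6 + 1).
Reduced: z^5 + z^3 + z^2 + z + 1.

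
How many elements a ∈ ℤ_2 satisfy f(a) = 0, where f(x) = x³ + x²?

2

Evaluate at each of the 2 elements of ℤ_2:
f(0) = 0 → root; f(1) = 0 → root.
Roots: {0, 1}.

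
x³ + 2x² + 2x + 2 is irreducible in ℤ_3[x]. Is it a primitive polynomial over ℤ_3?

Write f(x) = x³ + 2x² + 2x + 2.
|GF(3^3)^×| = 3^3 − 1 = 26. Prime factorization: 26 = 2·13.
f is primitive ⇔ x has order 26 in GF(3)[x]/(f), i.e. x^(26/q) ≠ 1 for each prime q | 26.
x^(13) mod f = 1
x^(2) mod f = x².
Since x^(13) = 1, the order of x divides 13 < 26; not primitive.

No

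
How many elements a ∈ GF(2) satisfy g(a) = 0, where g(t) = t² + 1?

Evaluate at each of the 2 elements of GF(2):
g(0) = 1; g(1) = 0 → root.
Roots: {1}.

1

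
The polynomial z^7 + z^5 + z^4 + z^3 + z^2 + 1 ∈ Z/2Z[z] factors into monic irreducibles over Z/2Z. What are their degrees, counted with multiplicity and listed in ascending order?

1, 2, 2, 2

Write f(z) = z^7 + z^5 + z^4 + z^3 + z^2 + 1.
Roots in Z/2Z: f(0) = 1; f(1) = 0 → root.
Linear factors from roots: (z + 1).
Complete factorization: f(z) = (z + 1)·(z^2 + z + 1)^3.
Factor degrees with multiplicity: 1 + 2 + 2 + 2 = 7.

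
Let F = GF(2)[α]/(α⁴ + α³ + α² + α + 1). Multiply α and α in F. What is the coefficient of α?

Multiply in GF(2)[α]: (α)·(α) = α².
Reduced: α².

0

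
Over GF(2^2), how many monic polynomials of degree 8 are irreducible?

The number of monic irreducibles of degree 8 over GF(4) is (1/8)·Σ_{d∣8} μ(8/d) 4^d.
Divisors of 8: 1, 2, 4, 8; μ(8/d) for each: 0, 0, -1, 1.
Σ = − 4^4 + 4^8 = 65280.
N = 65280/8 = 8160.

8160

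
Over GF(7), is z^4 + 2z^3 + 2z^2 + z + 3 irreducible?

Write g(z) = z^4 + 2z^3 + 2z^2 + z + 3.
Check for roots in GF(7): g(0) = 3; g(1) = 2; g(2) = 3; g(3) = 5; g(4) = 3; g(5) = 2; g(6) = 3.
No roots, so no linear factors.
Degree-2 irreducible divisors: test the 21 monic irreducibles of degree 2 over GF(7).
None of them divide g (all give nonzero remainder).
No irreducible factor of degree ≤ 2 exists, so g is irreducible over GF(7).

Yes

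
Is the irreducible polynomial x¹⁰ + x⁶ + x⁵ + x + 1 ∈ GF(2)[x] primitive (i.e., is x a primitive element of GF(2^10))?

No

Write f(x) = x¹⁰ + x⁶ + x⁵ + x + 1.
|GF(2^10)^×| = 2^10 − 1 = 1023. Prime factorization: 1023 = 3·11·31.
f is primitive ⇔ x has order 1023 in GF(2)[x]/(f), i.e. x^(1023/q) ≠ 1 for each prime q | 1023.
x^(341) mod f = 1
x^(93) mod f = x⁶ + x⁵ + x³ + x.
x^(33) mod f = x⁹ + x⁸ + x⁶ + x⁴ + x³ + 1.
Since x^(341) = 1, the order of x divides 341 < 1023; not primitive.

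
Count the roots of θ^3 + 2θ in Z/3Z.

3

Write h(θ) = θ^3 + 2θ.
Evaluate at each of the 3 elements of Z/3Z:
h(0) = 0 → root; h(1) = 0 → root; h(2) = 0 → root.
Roots: {0, 1, 2}.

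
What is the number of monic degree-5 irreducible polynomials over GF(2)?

6

Gauss's count: N_{2}(5) = (1/5) Σ_{d|5} μ(5/d)·2^d.
Divisors of 5: 1, 5; μ(5/d) for each: -1, 1.
Σ = − 2^1 + 2^5 = 30.
N = 30/5 = 6.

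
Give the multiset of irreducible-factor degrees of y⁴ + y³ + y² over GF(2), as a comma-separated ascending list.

Write f(y) = y⁴ + y³ + y².
Roots in GF(2): f(0) = 0 → root; f(1) = 1.
Linear factors from roots: (y).
Complete factorization: f(y) = (y)^2·(y² + y + 1).
Factor degrees with multiplicity: 1 + 1 + 2 = 4.

1, 1, 2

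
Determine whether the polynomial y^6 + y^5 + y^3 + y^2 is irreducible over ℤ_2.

No

Write h(y) = y^6 + y^5 + y^3 + y^2.
Check for roots in ℤ_2: h(0) = 0 → root; h(1) = 0 → root.
h(0) = 0, so (y) divides h(y); h is reducible.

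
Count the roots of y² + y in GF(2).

2

Write f(y) = y² + y.
Evaluate at each of the 2 elements of GF(2):
f(0) = 0 → root; f(1) = 0 → root.
Roots: {0, 1}.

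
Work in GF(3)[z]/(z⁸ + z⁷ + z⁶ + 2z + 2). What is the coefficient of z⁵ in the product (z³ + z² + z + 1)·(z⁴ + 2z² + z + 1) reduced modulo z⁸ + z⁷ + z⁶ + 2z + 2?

0

Multiply in GF(3)[z]: (z³ + z² + z + 1)·(z⁴ + 2z² + z + 1) = z⁷ + z⁶ + z⁴ + z³ + z² + 2z + 1.
Reduced: z⁷ + z⁶ + z⁴ + z³ + z² + 2z + 1.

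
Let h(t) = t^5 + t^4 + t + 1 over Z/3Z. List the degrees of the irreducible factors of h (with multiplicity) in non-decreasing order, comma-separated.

1, 2, 2

Roots in Z/3Z: h(0) = 1; h(1) = 1; h(2) = 0 → root.
Linear factors from roots: (t + 1).
Complete factorization: h(t) = (t + 1)·(t^2 + t + 2)·(t^2 + 2t + 2).
Factor degrees with multiplicity: 1 + 2 + 2 = 5.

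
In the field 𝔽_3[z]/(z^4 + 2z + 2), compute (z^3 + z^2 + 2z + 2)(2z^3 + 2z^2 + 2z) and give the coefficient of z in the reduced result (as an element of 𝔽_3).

Multiply in 𝔽_3[z]: (z^3 + z^2 + 2z + 2)·(2z^3 + 2z^2 + 2z) = 2z^6 + z^5 + 2z^4 + z^3 + 2z^2 + z.
Reduce using z^4 ≡ z + 1 (mod z^4 + 2z + 2).
Reduced: 2z^2 + z + 2.

1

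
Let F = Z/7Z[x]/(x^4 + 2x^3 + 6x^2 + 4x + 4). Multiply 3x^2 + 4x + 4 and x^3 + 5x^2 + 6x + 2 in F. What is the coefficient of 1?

5

Multiply in Z/7Z[x]: (3x^2 + 4x + 4)·(x^3 + 5x^2 + 6x + 2) = 3x^5 + 5x^4 + x^2 + 4x + 1.
Reduce using x^4 ≡ 5x^3 + x^2 + 3x + 3 (mod x^4 + 2x^3 + 6x^2 + 4x + 4).
Reduced: 5x^3 + 2x^2 + 3x + 5.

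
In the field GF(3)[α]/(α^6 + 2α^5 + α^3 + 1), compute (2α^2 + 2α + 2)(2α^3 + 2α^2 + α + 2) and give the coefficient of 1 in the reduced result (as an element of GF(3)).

1

Multiply in GF(3)[α]: (2α^2 + 2α + 2)·(2α^3 + 2α^2 + α + 2) = α^5 + 2α^4 + α^3 + α^2 + 1.
Reduced: α^5 + 2α^4 + α^3 + α^2 + 1.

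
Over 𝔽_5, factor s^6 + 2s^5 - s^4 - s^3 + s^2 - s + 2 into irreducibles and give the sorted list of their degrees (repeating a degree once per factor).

Write h(s) = s^6 + 2s^5 - s^4 - s^3 + s^2 - s + 2.
Roots in 𝔽_5: h(0) = 2; h(1) = 3; h(2) = 3; h(3) = 0 → root; h(4) = 3.
Linear factors from roots: (s + 2).
Complete factorization: h(s) = (s + 2)·(s^2 + 2s - 2)·(s^3 - 2s^2 + 2).
Factor degrees with multiplicity: 1 + 2 + 3 = 6.

1, 2, 3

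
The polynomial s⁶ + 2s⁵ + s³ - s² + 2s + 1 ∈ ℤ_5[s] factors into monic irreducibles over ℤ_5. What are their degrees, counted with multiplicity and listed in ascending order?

1, 2, 3

Write g(s) = s⁶ + 2s⁵ + s³ - s² + 2s + 1.
Roots in ℤ_5: g(0) = 1; g(1) = 1; g(2) = 2; g(3) = 0 → root; g(4) = 1.
Linear factors from roots: (s + 2).
Complete factorization: g(s) = (s + 2)·(s² + s + 2)·(s³ - s² - s - 1).
Factor degrees with multiplicity: 1 + 2 + 3 = 6.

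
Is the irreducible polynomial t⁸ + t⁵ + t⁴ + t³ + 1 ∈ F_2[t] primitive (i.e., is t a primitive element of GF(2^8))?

Write f(t) = t⁸ + t⁵ + t⁴ + t³ + 1.
|GF(2^8)^×| = 2^8 − 1 = 255. Prime factorization: 255 = 3·5·17.
f is primitive ⇔ t has order 255 in GF(2)[t]/(f), i.e. t^(255/q) ≠ 1 for each prime q | 255.
t^(85) mod f = 1
t^(51) mod f = 1
t^(15) mod f = t⁶ + t³ + t² + t.
Since t^(85) = 1, the order of t divides 85 < 255; not primitive.

No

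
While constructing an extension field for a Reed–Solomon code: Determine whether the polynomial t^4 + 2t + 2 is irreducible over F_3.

Yes

Write P(t) = t^4 + 2t + 2.
Check for roots in F_3: P(0) = 2; P(1) = 2; P(2) = 1.
No roots, so no linear factors.
Monic irreducibles of degree 2 over GF(3): t^2 + 1, t^2 + t + 2, t^2 + 2t + 2.
None of them divide P (all give nonzero remainder).
No irreducible factor of degree ≤ 2 exists, so P is irreducible over GF(3).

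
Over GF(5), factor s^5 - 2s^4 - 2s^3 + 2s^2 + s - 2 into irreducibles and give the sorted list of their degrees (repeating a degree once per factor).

Write g(s) = s^5 - 2s^4 - 2s^3 + 2s^2 + s - 2.
Roots in GF(5): g(0) = 3; g(1) = 3; g(2) = 2; g(3) = 1; g(4) = 3.
Complete factorization: g(s) = (s^2 - s + 2)·(s^3 - s^2 - 1).
Factor degrees with multiplicity: 2 + 3 = 5.

2, 3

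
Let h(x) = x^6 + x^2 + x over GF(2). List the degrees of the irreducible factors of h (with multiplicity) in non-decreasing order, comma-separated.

Roots in GF(2): h(0) = 0 → root; h(1) = 1.
Linear factors from roots: (x).
Complete factorization: h(x) = (x)·(x^2 + x + 1)·(x^3 + x^2 + 1).
Factor degrees with multiplicity: 1 + 2 + 3 = 6.

1, 2, 3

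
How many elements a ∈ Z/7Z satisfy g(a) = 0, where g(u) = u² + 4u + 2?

Evaluate at each of the 7 elements of Z/7Z:
g(0) = 2; g(1) = 0 → root; g(2) = 0 → root; g(3) = 2; g(4) = 6; g(5) = 5; g(6) = 6.
Roots: {1, 2}.

2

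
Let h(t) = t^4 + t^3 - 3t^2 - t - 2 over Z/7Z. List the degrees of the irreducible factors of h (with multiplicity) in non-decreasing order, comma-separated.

1, 3

Linear factors from roots: (t + 3).
Complete factorization: h(t) = (t + 3)·(t^3 - 2t^2 + 3t - 3).
Factor degrees with multiplicity: 1 + 3 = 4.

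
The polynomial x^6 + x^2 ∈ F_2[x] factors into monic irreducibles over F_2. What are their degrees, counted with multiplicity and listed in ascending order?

Write h(x) = x^6 + x^2.
Roots in F_2: h(0) = 0 → root; h(1) = 0 → root.
Linear factors from roots: (x), (x + 1).
Complete factorization: h(x) = (x)^2·(x + 1)^4.
Factor degrees with multiplicity: 1 + 1 + 1 + 1 + 1 + 1 = 6.

1, 1, 1, 1, 1, 1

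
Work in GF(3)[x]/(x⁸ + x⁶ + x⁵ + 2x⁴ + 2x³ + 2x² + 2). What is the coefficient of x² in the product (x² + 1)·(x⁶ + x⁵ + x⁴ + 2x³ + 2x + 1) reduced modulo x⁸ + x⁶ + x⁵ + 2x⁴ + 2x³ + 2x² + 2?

2

Multiply in GF(3)[x]: (x² + 1)·(x⁶ + x⁵ + x⁴ + 2x³ + 2x + 1) = x⁸ + x⁷ + 2x⁶ + x⁴ + x³ + x² + 2x + 1.
Reduce using x⁸ ≡ 2x⁶ + 2x⁵ + x⁴ + x³ + x² + 1 (mod x⁸ + x⁶ + x⁵ + 2x⁴ + 2x³ + 2x² + 2).
Reduced: x⁷ + x⁶ + 2x⁵ + 2x⁴ + 2x³ + 2x² + 2x + 2.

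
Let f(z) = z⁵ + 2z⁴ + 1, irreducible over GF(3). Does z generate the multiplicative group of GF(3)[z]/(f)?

|GF(3^5)^×| = 3^5 − 1 = 242. Prime factorization: 242 = 2·11^2.
f is primitive ⇔ z has order 242 in GF(3)[z]/(f), i.e. z^(242/q) ≠ 1 for each prime q | 242.
z^(121) mod f = 2.
z^(22) mod f = 2z² + 2z + 1.
None equal 1, so z has full order 242; f is primitive.

Yes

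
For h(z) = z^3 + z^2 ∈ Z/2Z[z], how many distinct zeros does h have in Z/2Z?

2

Evaluate at each of the 2 elements of Z/2Z:
h(0) = 0 → root; h(1) = 0 → root.
Roots: {0, 1}.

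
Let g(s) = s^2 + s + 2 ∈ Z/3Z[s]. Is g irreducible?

Check for roots in Z/3Z: g(0) = 2; g(1) = 1; g(2) = 2.
No roots. A degree-2 polynomial over a field with no linear factor is irreducible.

Yes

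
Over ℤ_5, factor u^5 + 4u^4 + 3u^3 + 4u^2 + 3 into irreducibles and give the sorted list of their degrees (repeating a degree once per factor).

Write g(u) = u^5 + 4u^4 + 3u^3 + 4u^2 + 3.
Roots in ℤ_5: g(0) = 3; g(1) = 0 → root; g(2) = 4; g(3) = 2; g(4) = 2.
Linear factors from roots: (u + 4).
Complete factorization: g(u) = (u + 4)·(u^2 + 2u + 3)·(u^2 + 3u + 4).
Factor degrees with multiplicity: 1 + 2 + 2 = 5.

1, 2, 2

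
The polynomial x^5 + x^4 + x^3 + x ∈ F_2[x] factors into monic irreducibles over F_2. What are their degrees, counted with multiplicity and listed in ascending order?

Write f(x) = x^5 + x^4 + x^3 + x.
Roots in F_2: f(0) = 0 → root; f(1) = 0 → root.
Linear factors from roots: (x), (x + 1).
Complete factorization: f(x) = (x)·(x + 1)·(x^3 + x + 1).
Factor degrees with multiplicity: 1 + 1 + 3 = 5.

1, 1, 3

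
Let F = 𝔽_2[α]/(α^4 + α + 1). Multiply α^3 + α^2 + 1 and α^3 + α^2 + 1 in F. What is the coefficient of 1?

Multiply in 𝔽_2[α]: (α^3 + α^2 + 1)·(α^3 + α^2 + 1) = α^6 + α^4 + 1.
Reduce using α^4 ≡ α + 1 (mod α^4 + α + 1).
Reduced: α^3 + α^2 + α.

0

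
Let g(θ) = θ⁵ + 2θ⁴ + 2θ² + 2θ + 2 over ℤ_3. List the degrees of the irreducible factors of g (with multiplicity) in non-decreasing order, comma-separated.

1, 1, 3

Roots in ℤ_3: g(0) = 2; g(1) = 0 → root; g(2) = 0 → root.
Linear factors from roots: (θ + 2), (θ + 1).
Complete factorization: g(θ) = (θ + 1)·(θ + 2)·(θ³ + 2θ² + θ + 1).
Factor degrees with multiplicity: 1 + 1 + 3 = 5.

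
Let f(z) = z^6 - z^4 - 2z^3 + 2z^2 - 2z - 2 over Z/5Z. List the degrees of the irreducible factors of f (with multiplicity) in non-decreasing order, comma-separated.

Roots in Z/5Z: f(0) = 3; f(1) = 1; f(2) = 4; f(3) = 4; f(4) = 4.
Complete factorization: f(z) = (z^2 + z + 1)·(z^2 + z + 2)·(z^2 - 2z - 1).
Factor degrees with multiplicity: 2 + 2 + 2 = 6.

2, 2, 2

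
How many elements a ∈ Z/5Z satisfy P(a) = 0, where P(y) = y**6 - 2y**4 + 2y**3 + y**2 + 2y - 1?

3

Evaluate at each of the 5 elements of Z/5Z:
P(0) = 4; P(1) = 3; P(2) = 0 → root; P(3) = 0 → root; P(4) = 0 → root.
Roots: {2, 3, 4}.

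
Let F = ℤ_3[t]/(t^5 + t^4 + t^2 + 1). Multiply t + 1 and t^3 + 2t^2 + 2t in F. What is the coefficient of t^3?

Multiply in ℤ_3[t]: (t + 1)·(t^3 + 2t^2 + 2t) = t^4 + t^2 + 2t.
Reduced: t^4 + t^2 + 2t.

0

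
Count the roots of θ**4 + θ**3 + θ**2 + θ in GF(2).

Write P(θ) = θ**4 + θ**3 + θ**2 + θ.
Evaluate at each of the 2 elements of GF(2):
P(0) = 0 → root; P(1) = 0 → root.
Roots: {0, 1}.

2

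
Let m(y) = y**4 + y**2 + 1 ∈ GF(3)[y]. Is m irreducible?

Check for roots in GF(3): m(0) = 1; m(1) = 0 → root; m(2) = 0 → root.
m(1) = 0, so (y − 1) divides m(y); m is reducible.

No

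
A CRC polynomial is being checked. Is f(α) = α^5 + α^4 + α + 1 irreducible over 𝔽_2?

No

Check for roots in 𝔽_2: f(0) = 1; f(1) = 0 → root.
f(1) = 0, so (α − 1) divides f(α); f is reducible.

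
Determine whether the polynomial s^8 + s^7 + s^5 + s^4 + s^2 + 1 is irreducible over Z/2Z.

No

Write m(s) = s^8 + s^7 + s^5 + s^4 + s^2 + 1.
Check for roots in Z/2Z: m(0) = 1; m(1) = 0 → root.
m(1) = 0, so (s − 1) divides m(s); m is reducible.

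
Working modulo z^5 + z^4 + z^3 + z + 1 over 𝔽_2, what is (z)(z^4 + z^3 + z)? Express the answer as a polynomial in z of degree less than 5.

Multiply in 𝔽_2[z]: (z)·(z^4 + z^3 + z) = z^5 + z^4 + z^2.
Reduce using z^5 ≡ z^4 + z^3 + z + 1 (mod z^5 + z^4 + z^3 + z + 1).
Reduced: z^3 + z^2 + z + 1.

z^3 + z^2 + z + 1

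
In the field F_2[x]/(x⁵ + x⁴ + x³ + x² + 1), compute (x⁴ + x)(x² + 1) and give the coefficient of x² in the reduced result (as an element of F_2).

Multiply in F_2[x]: (x⁴ + x)·(x² + 1) = x⁶ + x⁴ + x³ + x.
Reduce using x⁵ ≡ x⁴ + x³ + x² + 1 (mod x⁵ + x⁴ + x³ + x² + 1).
Reduced: x⁴ + x³ + x² + 1.

1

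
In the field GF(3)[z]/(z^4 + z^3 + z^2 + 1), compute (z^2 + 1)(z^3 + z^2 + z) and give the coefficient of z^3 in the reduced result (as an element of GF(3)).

1

Multiply in GF(3)[z]: (z^2 + 1)·(z^3 + z^2 + z) = z^5 + z^4 + 2z^3 + z^2 + z.
Reduce using z^4 ≡ 2z^3 + 2z^2 + 2 (mod z^4 + z^3 + z^2 + 1).
Reduced: z^3 + z^2.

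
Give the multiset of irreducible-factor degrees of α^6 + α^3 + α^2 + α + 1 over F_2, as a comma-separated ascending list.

2, 4

Write f(α) = α^6 + α^3 + α^2 + α + 1.
Roots in F_2: f(0) = 1; f(1) = 1.
Complete factorization: f(α) = (α^2 + α + 1)·(α^4 + α^3 + 1).
Factor degrees with multiplicity: 2 + 4 = 6.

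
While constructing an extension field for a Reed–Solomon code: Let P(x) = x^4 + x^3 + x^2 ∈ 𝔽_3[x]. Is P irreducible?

Check for roots in 𝔽_3: P(0) = 0 → root; P(1) = 0 → root; P(2) = 1.
P(0) = 0, so (x) divides P(x); P is reducible.

No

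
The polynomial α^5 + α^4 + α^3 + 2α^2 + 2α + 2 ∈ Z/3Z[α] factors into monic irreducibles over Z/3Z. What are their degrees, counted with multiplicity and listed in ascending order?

Write g(α) = α^5 + α^4 + α^3 + 2α^2 + 2α + 2.
Roots in Z/3Z: g(0) = 2; g(1) = 0 → root; g(2) = 1.
Linear factors from roots: (α + 2).
Complete factorization: g(α) = (α + 2)^5.
Factor degrees with multiplicity: 1 + 1 + 1 + 1 + 1 = 5.

1, 1, 1, 1, 1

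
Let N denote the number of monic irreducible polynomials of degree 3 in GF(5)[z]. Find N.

x^(5^3) − x is the product of all monic irreducibles of degree dividing 3; Möbius inversion gives N = (1/3) Σ μ(3/d)·5^d.
Divisors of 3: 1, 3; μ(3/d) for each: -1, 1.
Σ = − 5^1 + 5^3 = 120.
N = 120/3 = 40.

40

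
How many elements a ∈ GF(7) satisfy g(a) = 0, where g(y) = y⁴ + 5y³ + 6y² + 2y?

Evaluate at each of the 7 elements of GF(7):
g(0) = 0 → root; g(1) = 0 → root; g(2) = 0 → root; g(3) = 3; g(4) = 1; g(5) = 3; g(6) = 0 → root.
Roots: {0, 1, 2, 6}.

4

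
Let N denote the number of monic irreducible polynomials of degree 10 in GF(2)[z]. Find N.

99

Gauss's count: N_{2}(10) = (1/10) Σ_{d|10} μ(10/d)·2^d.
Divisors of 10: 1, 2, 5, 10; μ(10/d) for each: 1, -1, -1, 1.
Σ = 2^1 − 2^2 − 2^5 + 2^10 = 990.
N = 990/10 = 99.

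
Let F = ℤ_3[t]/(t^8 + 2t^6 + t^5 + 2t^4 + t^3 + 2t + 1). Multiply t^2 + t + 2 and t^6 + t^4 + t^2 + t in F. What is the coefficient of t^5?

Multiply in ℤ_3[t]: (t^2 + t + 2)·(t^6 + t^4 + t^2 + t) = t^8 + t^7 + t^5 + 2t^3 + 2t.
Reduce using t^8 ≡ t^6 + 2t^5 + t^4 + 2t^3 + t + 2 (mod t^8 + 2t^6 + t^5 + 2t^4 + t^3 + 2t + 1).
Reduced: t^7 + t^6 + t^4 + t^3 + 2.

0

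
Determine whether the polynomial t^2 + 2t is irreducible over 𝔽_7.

No

Write P(t) = t^2 + 2t.
Check for roots in 𝔽_7: P(0) = 0 → root; P(1) = 3; P(2) = 1; P(3) = 1; P(4) = 3; P(5) = 0 → root; P(6) = 6.
P(0) = 0, so (t) divides P(t); P is reducible.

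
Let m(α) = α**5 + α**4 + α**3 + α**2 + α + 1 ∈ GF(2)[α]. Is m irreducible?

No

Check for roots in GF(2): m(0) = 1; m(1) = 0 → root.
m(1) = 0, so (α − 1) divides m(α); m is reducible.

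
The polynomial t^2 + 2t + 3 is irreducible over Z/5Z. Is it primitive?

Yes

Write f(t) = t^2 + 2t + 3.
|GF(5^2)^×| = 5^2 − 1 = 24. Prime factorization: 24 = 2^3·3.
f is primitive ⇔ t has order 24 in GF(5)[t]/(f), i.e. t^(24/q) ≠ 1 for each prime q | 24.
t^(12) mod f = 4.
t^(8) mod f = 4t + 1.
None equal 1, so t has full order 24; f is primitive.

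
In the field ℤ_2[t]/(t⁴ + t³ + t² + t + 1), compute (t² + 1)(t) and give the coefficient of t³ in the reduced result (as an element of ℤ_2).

Multiply in ℤ_2[t]: (t² + 1)·(t) = t³ + t.
Reduced: t³ + t.

1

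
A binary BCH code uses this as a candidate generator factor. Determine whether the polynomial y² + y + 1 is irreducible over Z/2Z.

Yes

Write h(y) = y² + y + 1.
Check for roots in Z/2Z: h(0) = 1; h(1) = 1.
No roots. A degree-2 polynomial over a field with no linear factor is irreducible.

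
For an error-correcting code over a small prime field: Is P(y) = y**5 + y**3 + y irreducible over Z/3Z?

No

Check for roots in Z/3Z: P(0) = 0 → root; P(1) = 0 → root; P(2) = 0 → root.
P(0) = 0, so (y) divides P(y); P is reducible.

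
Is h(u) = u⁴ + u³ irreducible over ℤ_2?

Check for roots in ℤ_2: h(0) = 0 → root; h(1) = 0 → root.
h(0) = 0, so (u) divides h(u); h is reducible.

No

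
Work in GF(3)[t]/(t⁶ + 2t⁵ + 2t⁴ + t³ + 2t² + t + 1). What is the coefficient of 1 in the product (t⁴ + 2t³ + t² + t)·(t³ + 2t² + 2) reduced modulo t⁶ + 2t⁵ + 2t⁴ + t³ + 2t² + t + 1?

1

Multiply in GF(3)[t]: (t⁴ + 2t³ + t² + t)·(t³ + 2t² + 2) = t⁷ + t⁶ + 2t⁵ + 2t⁴ + 2t² + 2t.
Reduce using t⁶ ≡ t⁵ + t⁴ + 2t³ + t² + 2t + 2 (mod t⁶ + 2t⁵ + 2t⁴ + t³ + 2t² + t + 1).
Reduced: 2t⁵ + 2t³ + 2t + 1.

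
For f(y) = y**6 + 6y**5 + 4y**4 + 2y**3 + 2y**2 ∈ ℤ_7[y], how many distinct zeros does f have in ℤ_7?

Evaluate at each of the 7 elements of ℤ_7:
f(0) = 0 → root; f(1) = 1; f(2) = 1; f(3) = 0 → root; f(4) = 0 → root; f(5) = 5; f(6) = 6.
Roots: {0, 3, 4}.

3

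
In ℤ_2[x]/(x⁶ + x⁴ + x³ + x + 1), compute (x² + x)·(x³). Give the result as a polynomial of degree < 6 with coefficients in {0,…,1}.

Multiply in ℤ_2[x]: (x² + x)·(x³) = x⁵ + x⁴.
Reduced: x⁵ + x⁴.

x^5 + x^4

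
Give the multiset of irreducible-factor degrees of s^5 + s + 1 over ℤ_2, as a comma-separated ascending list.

2, 3

Write g(s) = s^5 + s + 1.
Roots in ℤ_2: g(0) = 1; g(1) = 1.
Complete factorization: g(s) = (s^2 + s + 1)·(s^3 + s^2 + 1).
Factor degrees with multiplicity: 2 + 3 = 5.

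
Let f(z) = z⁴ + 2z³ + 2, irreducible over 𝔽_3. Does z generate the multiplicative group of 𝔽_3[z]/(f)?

Yes

|GF(3^4)^×| = 3^4 − 1 = 80. Prime factorization: 80 = 2^4·5.
f is primitive ⇔ z has order 80 in GF(3)[z]/(f), i.e. z^(80/q) ≠ 1 for each prime q | 80.
z^(40) mod f = 2.
z^(16) mod f = 2z² + z + 2.
None equal 1, so z has full order 80; f is primitive.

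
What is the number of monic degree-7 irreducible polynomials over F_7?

Gauss's count: N_{7}(7) = (1/7) Σ_{d|7} μ(7/d)·7^d.
Divisors of 7: 1, 7; μ(7/d) for each: -1, 1.
Σ = − 7^1 + 7^7 = 823536.
N = 823536/7 = 117648.

117648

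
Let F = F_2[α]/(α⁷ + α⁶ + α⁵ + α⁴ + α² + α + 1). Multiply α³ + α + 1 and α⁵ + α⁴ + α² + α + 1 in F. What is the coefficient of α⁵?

Multiply in F_2[α]: (α³ + α + 1)·(α⁵ + α⁴ + α² + α + 1) = α⁸ + α⁷ + α⁶ + α⁵ + 1.
Reduce using α⁷ ≡ α⁶ + α⁵ + α⁴ + α² + α + 1 (mod α⁷ + α⁶ + α⁵ + α⁴ + α² + α + 1).
Reduced: α³ + α² + α + 1.

0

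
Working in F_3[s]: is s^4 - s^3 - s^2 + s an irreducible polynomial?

No

Write m(s) = s^4 - s^3 - s^2 + s.
Check for roots in F_3: m(0) = 0 → root; m(1) = 0 → root; m(2) = 0 → root.
m(0) = 0, so (s) divides m(s); m is reducible.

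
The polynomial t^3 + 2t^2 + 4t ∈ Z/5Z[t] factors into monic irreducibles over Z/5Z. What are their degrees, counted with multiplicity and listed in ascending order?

Write f(t) = t^3 + 2t^2 + 4t.
Roots in Z/5Z: f(0) = 0 → root; f(1) = 2; f(2) = 4; f(3) = 2; f(4) = 2.
Linear factors from roots: (t).
Complete factorization: f(t) = (t)·(t^2 + 2t + 4).
Factor degrees with multiplicity: 1 + 2 = 3.

1, 2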